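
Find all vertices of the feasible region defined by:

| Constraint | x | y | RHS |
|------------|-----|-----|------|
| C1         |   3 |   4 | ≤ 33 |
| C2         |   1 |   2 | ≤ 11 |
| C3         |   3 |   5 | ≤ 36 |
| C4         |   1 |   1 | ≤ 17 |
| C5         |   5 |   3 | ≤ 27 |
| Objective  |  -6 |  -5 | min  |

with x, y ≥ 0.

(0, 0), (5.4, 0), (3, 4), (0, 5.5)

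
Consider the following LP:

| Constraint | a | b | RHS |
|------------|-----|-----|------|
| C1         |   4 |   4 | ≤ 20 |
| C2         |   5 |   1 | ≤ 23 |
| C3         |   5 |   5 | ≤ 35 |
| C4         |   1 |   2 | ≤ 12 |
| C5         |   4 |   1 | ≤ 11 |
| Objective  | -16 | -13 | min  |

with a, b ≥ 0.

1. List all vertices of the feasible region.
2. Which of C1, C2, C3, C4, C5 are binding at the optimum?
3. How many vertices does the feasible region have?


1. (0, 0), (2.75, 0), (2, 3), (0, 5)
2. C1, C5
3. 4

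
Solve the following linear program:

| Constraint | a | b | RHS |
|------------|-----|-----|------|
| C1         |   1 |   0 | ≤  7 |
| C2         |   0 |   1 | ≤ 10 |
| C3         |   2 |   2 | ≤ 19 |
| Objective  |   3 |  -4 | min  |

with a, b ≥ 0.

Evaluate the objective at each vertex of the feasible region:
  z(0, 0) = 0
  z(7, 0) = 21
  z(7, 2.5) = 11
  z(0, 9.5) = -38  ←
The minimum is at a = 0, b = 9.5.

a = 0, b = 9.5, z = -38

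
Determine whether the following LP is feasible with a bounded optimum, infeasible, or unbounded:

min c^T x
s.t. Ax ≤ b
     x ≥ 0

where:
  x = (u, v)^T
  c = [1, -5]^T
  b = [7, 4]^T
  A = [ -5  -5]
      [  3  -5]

Unbounded (objective can decrease without bound)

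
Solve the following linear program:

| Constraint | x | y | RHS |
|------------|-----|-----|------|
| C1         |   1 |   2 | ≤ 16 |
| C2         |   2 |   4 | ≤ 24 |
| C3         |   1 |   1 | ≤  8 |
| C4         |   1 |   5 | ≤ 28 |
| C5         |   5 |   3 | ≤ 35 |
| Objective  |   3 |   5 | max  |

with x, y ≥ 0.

Evaluate the objective at each vertex of the feasible region:
  z(0, 0) = 0
  z(7, 0) = 21
  z(5.5, 2.5) = 29
  z(4, 4) = 32  ←
  z(1.333, 5.333) = 30.67
  z(0, 5.6) = 28
The maximum is at x = 4, y = 4.

x = 4, y = 4, z = 32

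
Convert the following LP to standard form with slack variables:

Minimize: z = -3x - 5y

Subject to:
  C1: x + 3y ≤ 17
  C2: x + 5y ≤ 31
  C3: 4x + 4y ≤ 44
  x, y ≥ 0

min z = -3x - 5y

s.t.
  x + 3y + s1 = 17
  x + 5y + s2 = 31
  4x + 4y + s3 = 44
  x, y, s1, s2, s3 ≥ 0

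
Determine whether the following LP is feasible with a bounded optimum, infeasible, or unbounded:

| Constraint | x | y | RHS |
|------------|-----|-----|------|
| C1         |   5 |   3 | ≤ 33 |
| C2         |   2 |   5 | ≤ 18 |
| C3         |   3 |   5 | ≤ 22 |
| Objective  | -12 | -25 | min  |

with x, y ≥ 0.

Feasible with a bounded optimal solution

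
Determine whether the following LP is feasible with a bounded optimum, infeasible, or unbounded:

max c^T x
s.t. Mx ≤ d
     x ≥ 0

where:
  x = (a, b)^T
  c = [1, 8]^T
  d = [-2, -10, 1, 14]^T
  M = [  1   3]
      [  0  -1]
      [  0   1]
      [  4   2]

Infeasible (no feasible solution exists)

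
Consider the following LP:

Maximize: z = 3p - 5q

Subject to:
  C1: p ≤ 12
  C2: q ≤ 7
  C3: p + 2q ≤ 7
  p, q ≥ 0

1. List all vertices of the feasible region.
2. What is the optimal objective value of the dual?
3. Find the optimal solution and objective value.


1. (0, 0), (7, 0), (0, 3.5)
2. 21
3. p = 7, q = 0, z = 21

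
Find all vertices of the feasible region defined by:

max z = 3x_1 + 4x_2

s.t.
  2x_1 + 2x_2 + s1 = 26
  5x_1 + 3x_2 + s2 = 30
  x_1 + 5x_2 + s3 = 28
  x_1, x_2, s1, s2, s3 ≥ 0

(0, 0), (6, 0), (3, 5), (0, 5.6)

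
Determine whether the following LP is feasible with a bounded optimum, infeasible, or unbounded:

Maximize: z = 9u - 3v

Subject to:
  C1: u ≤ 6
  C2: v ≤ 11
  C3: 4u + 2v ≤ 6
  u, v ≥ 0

Feasible with a bounded optimal solution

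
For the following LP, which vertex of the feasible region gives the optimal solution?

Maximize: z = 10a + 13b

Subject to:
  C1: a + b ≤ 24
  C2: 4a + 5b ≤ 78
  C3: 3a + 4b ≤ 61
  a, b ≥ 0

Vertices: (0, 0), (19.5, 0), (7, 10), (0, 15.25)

Evaluate the objective at each vertex of the feasible region:
  z(0, 0) = 0
  z(19.5, 0) = 195
  z(7, 10) = 200  ←
  z(0, 15.25) = 198.2
The maximum is at a = 7, b = 10.

(7, 10)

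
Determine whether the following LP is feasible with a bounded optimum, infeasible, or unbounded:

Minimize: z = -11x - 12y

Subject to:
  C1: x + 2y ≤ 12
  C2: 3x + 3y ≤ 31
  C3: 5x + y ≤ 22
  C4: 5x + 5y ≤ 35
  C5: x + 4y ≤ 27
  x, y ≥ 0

Feasible with a bounded optimal solution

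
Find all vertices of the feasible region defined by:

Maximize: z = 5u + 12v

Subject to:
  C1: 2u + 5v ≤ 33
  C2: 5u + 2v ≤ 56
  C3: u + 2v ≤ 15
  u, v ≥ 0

(0, 0), (11.2, 0), (10.25, 2.375), (9, 3), (0, 6.6)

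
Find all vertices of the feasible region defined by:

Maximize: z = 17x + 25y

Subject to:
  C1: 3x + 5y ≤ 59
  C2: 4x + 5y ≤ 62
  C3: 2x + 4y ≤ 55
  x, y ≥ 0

(0, 0), (15.5, 0), (3, 10), (0, 11.8)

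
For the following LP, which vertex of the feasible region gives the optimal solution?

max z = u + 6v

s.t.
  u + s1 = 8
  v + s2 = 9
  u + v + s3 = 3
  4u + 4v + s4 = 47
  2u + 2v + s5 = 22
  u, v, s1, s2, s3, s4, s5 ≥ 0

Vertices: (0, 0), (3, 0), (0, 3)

Evaluate the objective at each vertex of the feasible region:
  z(0, 0) = 0
  z(3, 0) = 3
  z(0, 3) = 18  ←
The maximum is at u = 0, v = 3.

(0, 3)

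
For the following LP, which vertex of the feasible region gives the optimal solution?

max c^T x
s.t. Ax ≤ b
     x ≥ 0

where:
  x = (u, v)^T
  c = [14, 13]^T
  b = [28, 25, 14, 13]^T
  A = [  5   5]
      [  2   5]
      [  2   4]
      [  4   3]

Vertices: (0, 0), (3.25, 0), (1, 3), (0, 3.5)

Evaluate the objective at each vertex of the feasible region:
  z(0, 0) = 0
  z(3.25, 0) = 45.5
  z(1, 3) = 53  ←
  z(0, 3.5) = 45.5
The maximum is at u = 1, v = 3.

(1, 3)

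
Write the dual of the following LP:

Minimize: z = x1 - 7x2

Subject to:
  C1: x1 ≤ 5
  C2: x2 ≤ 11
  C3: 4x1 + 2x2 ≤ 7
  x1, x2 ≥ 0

Primal min cᵀx s.t. Ax ≤ b, x ≥ 0  →  Dual max −bᵀy s.t. Aᵀy ≥ −c, y ≥ 0.

Maximize: z = -5y1 - 11y2 - 7y3

Subject to:
  y1 + 4y3 ≥ -1
  y2 + 2y3 ≥ 7
  y1, y2, y3 ≥ 0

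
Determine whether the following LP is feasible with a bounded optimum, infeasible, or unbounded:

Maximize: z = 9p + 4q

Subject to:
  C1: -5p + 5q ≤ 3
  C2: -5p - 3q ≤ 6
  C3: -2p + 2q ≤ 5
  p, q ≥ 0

Unbounded (objective can increase without bound)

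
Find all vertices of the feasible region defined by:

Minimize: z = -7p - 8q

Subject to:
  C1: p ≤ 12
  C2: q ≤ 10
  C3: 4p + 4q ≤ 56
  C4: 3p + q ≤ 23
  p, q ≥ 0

(0, 0), (7.667, 0), (4.5, 9.5), (4, 10), (0, 10)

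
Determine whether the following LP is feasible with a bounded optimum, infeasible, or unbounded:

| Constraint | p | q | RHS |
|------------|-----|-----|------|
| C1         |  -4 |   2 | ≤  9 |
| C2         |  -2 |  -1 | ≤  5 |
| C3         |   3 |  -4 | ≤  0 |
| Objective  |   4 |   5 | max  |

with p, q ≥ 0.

Unbounded (objective can increase without bound)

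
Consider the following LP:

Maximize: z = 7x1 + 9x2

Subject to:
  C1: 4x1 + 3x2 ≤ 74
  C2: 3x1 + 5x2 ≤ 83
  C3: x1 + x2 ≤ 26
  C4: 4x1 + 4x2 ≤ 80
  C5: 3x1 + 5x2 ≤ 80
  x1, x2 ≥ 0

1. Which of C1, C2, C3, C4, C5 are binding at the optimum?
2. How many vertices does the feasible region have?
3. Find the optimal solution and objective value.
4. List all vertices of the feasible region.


1. C4, C5
2. 5
3. x1 = 10, x2 = 10, z = 160
4. (0, 0), (18.5, 0), (14, 6), (10, 10), (0, 16)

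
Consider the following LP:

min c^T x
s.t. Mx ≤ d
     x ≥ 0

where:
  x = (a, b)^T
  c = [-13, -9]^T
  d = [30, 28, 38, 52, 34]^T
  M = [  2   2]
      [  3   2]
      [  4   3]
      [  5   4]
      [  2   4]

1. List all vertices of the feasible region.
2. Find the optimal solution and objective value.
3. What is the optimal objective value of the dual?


1. (0, 0), (9.333, 0), (8, 2), (5, 6), (0, 8.5)
2. a = 8, b = 2, z = -122
3. -122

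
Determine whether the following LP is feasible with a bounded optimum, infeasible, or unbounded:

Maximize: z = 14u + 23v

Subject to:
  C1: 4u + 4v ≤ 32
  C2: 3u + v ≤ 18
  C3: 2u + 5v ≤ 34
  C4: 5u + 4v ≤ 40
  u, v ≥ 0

Feasible with a bounded optimal solution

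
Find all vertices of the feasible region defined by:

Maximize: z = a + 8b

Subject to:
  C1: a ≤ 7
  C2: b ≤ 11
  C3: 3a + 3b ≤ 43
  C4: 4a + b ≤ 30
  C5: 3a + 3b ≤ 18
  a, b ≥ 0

(0, 0), (6, 0), (0, 6)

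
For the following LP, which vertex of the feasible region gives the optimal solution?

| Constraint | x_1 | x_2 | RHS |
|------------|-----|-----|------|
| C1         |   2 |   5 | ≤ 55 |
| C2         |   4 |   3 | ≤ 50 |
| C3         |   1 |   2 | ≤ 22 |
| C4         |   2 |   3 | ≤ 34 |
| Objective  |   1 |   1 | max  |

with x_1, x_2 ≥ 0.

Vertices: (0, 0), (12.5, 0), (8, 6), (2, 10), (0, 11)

Evaluate the objective at each vertex of the feasible region:
  z(0, 0) = 0
  z(12.5, 0) = 12.5
  z(8, 6) = 14  ←
  z(2, 10) = 12
  z(0, 11) = 11
The maximum is at x_1 = 8, x_2 = 6.

(8, 6)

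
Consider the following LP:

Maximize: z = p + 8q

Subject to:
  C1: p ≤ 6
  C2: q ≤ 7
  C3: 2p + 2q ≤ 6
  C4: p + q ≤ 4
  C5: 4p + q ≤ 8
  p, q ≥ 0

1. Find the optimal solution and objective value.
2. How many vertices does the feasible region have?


1. p = 0, q = 3, z = 24
2. 4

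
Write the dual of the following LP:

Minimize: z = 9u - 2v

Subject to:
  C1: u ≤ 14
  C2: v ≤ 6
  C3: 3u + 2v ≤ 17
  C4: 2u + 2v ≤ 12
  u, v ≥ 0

Primal min cᵀx s.t. Ax ≤ b, x ≥ 0  →  Dual max −bᵀy s.t. Aᵀy ≥ −c, y ≥ 0.

Maximize: z = -14y1 - 6y2 - 17y3 - 12y4

Subject to:
  y1 + 3y3 + 2y4 ≥ -9
  y2 + 2y3 + 2y4 ≥ 2
  y1, y2, y3, y4 ≥ 0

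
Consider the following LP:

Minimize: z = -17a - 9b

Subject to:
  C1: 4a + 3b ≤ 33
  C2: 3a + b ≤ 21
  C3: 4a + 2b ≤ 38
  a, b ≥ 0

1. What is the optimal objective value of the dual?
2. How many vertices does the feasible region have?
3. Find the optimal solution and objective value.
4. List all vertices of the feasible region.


1. -129
2. 4
3. a = 6, b = 3, z = -129
4. (0, 0), (7, 0), (6, 3), (0, 11)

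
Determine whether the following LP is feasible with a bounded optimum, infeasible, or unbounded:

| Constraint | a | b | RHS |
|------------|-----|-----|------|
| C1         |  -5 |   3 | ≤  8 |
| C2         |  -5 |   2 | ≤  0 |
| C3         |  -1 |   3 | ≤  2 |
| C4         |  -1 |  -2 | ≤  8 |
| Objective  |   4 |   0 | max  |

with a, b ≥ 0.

Unbounded (objective can increase without bound)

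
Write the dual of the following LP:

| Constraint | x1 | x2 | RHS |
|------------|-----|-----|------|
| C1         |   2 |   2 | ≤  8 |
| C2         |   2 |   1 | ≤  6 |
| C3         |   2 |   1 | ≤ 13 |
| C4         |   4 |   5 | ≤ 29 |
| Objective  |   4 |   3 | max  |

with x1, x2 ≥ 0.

Primal max cᵀx s.t. Ax ≤ b, x ≥ 0  →  Dual min bᵀy s.t. Aᵀy ≥ c, y ≥ 0.

Minimize: z = 8y1 + 6y2 + 13y3 + 29y4

Subject to:
  2y1 + 2y2 + 2y3 + 4y4 ≥ 4
  2y1 + y2 + y3 + 5y4 ≥ 3
  y1, y2, y3, y4 ≥ 0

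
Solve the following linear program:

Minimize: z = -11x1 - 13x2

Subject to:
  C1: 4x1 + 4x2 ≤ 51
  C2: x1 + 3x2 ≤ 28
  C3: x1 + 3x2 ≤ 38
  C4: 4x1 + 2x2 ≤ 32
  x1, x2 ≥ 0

Evaluate the objective at each vertex of the feasible region:
  z(0, 0) = 0
  z(8, 0) = -88
  z(4, 8) = -148  ←
  z(0, 9.333) = -121.3
The minimum is at x1 = 4, x2 = 8.

x1 = 4, x2 = 8, z = -148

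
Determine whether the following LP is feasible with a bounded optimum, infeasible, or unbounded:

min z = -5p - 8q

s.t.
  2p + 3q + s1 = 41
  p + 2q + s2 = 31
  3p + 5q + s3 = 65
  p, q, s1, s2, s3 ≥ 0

Feasible with a bounded optimal solution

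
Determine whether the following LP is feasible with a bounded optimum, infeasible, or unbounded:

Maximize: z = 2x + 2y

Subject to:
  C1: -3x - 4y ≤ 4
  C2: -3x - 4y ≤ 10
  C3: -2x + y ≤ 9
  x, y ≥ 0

Unbounded (objective can increase without bound)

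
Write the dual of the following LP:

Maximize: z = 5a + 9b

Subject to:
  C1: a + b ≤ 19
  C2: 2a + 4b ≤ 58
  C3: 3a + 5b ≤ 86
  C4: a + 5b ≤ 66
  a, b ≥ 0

Primal max cᵀx s.t. Ax ≤ b, x ≥ 0  →  Dual min bᵀy s.t. Aᵀy ≥ c, y ≥ 0.

Minimize: z = 19y1 + 58y2 + 86y3 + 66y4

Subject to:
  y1 + 2y2 + 3y3 + y4 ≥ 5
  y1 + 4y2 + 5y3 + 5y4 ≥ 9
  y1, y2, y3, y4 ≥ 0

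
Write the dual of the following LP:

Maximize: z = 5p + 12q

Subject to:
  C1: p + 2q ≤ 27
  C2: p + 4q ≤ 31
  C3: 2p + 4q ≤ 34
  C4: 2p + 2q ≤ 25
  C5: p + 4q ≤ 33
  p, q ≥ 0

Primal max cᵀx s.t. Ax ≤ b, x ≥ 0  →  Dual min bᵀy s.t. Aᵀy ≥ c, y ≥ 0.

Minimize: z = 27y1 + 31y2 + 34y3 + 25y4 + 33y5

Subject to:
  y1 + y2 + 2y3 + 2y4 + y5 ≥ 5
  2y1 + 4y2 + 4y3 + 2y4 + 4y5 ≥ 12
  y1, y2, y3, y4, y5 ≥ 0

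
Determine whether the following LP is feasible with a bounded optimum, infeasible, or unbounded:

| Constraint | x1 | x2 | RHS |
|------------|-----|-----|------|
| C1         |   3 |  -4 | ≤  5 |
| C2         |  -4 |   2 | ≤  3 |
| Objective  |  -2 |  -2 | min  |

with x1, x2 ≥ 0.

Unbounded (objective can decrease without bound)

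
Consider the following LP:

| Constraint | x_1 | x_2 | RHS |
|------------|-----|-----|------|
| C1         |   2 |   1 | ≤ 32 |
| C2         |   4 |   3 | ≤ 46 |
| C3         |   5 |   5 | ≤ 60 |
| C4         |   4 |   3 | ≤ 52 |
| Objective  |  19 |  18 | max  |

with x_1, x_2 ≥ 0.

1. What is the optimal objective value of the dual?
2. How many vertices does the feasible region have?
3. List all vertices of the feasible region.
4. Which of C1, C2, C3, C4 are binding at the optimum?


1. 226
2. 4
3. (0, 0), (11.5, 0), (10, 2), (0, 12)
4. C2, C3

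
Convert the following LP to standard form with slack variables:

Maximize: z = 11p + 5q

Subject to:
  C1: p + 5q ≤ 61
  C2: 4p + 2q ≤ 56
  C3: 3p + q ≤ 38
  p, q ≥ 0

max z = 11p + 5q

s.t.
  p + 5q + s1 = 61
  4p + 2q + s2 = 56
  3p + q + s3 = 38
  p, q, s1, s2, s3 ≥ 0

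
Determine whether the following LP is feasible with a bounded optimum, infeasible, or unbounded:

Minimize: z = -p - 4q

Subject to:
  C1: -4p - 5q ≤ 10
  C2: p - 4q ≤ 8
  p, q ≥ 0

Unbounded (objective can decrease without bound)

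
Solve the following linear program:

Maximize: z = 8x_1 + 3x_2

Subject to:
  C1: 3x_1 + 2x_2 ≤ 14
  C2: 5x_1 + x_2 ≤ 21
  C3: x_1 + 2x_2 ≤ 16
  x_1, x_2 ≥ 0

Evaluate the objective at each vertex of the feasible region:
  z(0, 0) = 0
  z(4.2, 0) = 33.6
  z(4, 1) = 35  ←
  z(0, 7) = 21
The maximum is at x_1 = 4, x_2 = 1.

x_1 = 4, x_2 = 1, z = 35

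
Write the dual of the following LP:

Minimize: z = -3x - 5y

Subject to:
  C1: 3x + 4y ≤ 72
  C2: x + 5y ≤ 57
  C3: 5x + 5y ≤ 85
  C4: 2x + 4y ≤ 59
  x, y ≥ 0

Primal min cᵀx s.t. Ax ≤ b, x ≥ 0  →  Dual max −bᵀy s.t. Aᵀy ≥ −c, y ≥ 0.

Maximize: z = -72y1 - 57y2 - 85y3 - 59y4

Subject to:
  3y1 + y2 + 5y3 + 2y4 ≥ 3
  4y1 + 5y2 + 5y3 + 4y4 ≥ 5
  y1, y2, y3, y4 ≥ 0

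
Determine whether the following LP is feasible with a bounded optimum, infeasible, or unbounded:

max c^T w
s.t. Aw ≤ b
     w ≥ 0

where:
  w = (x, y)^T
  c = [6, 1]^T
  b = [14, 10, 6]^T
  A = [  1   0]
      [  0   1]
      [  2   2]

Feasible with a bounded optimal solution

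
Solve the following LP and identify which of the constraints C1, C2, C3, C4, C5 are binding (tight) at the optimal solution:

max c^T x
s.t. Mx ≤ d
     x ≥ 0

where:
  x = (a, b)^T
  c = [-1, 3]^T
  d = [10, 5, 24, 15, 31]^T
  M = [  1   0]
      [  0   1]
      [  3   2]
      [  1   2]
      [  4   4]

At a = 0, b = 5, compute slack b - a·x for each constraint:
  C1: 10 − 0 = 10  (slack)
  C2: 5 − 5 = 0  (binding)
  C3: 24 − 10 = 14  (slack)
  C4: 15 − 10 = 5  (slack)
  C5: 31 − 20 = 11  (slack)

Optimal: a = 0, b = 5
Binding: C2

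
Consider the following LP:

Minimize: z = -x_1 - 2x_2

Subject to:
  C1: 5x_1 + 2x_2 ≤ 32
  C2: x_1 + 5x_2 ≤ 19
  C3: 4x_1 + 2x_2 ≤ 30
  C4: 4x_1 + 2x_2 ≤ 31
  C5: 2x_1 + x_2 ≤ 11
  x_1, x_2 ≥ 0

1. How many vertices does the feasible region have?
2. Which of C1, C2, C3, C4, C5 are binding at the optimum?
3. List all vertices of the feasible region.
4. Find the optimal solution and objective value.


1. 4
2. C2, C5
3. (0, 0), (5.5, 0), (4, 3), (0, 3.8)
4. x_1 = 4, x_2 = 3, z = -10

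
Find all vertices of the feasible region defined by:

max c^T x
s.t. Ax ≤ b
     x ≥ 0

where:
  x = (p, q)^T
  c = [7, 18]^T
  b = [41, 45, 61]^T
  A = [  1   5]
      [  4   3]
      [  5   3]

(0, 0), (11.25, 0), (6, 7), (0, 8.2)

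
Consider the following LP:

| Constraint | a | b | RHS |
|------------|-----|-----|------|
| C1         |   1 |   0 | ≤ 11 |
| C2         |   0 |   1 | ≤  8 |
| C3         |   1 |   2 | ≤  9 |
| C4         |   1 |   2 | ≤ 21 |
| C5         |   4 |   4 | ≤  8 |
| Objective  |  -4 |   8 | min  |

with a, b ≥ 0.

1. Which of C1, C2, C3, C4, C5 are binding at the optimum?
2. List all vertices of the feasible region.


1. C5
2. (0, 0), (2, 0), (0, 2)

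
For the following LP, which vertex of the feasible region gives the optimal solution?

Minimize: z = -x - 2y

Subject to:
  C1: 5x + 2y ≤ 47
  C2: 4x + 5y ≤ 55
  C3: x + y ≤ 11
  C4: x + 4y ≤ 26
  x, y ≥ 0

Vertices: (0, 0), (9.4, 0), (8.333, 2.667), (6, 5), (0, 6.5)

Evaluate the objective at each vertex of the feasible region:
  z(0, 0) = 0
  z(9.4, 0) = -9.4
  z(8.333, 2.667) = -13.67
  z(6, 5) = -16  ←
  z(0, 6.5) = -13
The minimum is at x = 6, y = 5.

(6, 5)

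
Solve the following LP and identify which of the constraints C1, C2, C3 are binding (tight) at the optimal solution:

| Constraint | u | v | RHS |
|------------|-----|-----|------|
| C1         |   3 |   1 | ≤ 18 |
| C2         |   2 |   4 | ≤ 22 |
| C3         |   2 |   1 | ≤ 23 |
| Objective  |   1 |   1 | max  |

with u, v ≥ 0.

At u = 5, v = 3, compute slack b - a·x for each constraint:
  C1: 18 − 18 = 0  (binding)
  C2: 22 − 22 = 0  (binding)
  C3: 23 − 13 = 10  (slack)

Optimal: u = 5, v = 3
Binding: C1, C2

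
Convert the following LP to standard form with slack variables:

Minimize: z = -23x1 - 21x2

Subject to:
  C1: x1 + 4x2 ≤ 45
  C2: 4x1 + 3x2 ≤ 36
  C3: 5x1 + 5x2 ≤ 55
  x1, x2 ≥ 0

min z = -23x1 - 21x2

s.t.
  x1 + 4x2 + s1 = 45
  4x1 + 3x2 + s2 = 36
  5x1 + 5x2 + s3 = 55
  x1, x2, s1, s2, s3 ≥ 0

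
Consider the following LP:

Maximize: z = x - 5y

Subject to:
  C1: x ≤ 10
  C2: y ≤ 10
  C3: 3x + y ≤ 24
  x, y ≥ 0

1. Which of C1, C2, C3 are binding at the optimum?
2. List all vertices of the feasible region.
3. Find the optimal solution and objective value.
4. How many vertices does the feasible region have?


1. C3
2. (0, 0), (8, 0), (4.667, 10), (0, 10)
3. x = 8, y = 0, z = 8
4. 4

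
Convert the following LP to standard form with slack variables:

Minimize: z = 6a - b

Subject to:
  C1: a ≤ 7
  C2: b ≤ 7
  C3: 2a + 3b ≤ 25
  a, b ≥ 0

min z = 6a - b

s.t.
  a + s1 = 7
  b + s2 = 7
  2a + 3b + s3 = 25
  a, b, s1, s2, s3 ≥ 0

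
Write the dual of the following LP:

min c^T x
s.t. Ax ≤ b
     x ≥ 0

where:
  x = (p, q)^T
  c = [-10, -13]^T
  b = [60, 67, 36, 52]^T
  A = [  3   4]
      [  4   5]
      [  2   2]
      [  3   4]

Primal min cᵀx s.t. Ax ≤ b, x ≥ 0  →  Dual max −bᵀy s.t. Aᵀy ≥ −c, y ≥ 0.

Maximize: z = -60y1 - 67y2 - 36y3 - 52y4

Subject to:
  3y1 + 4y2 + 2y3 + 3y4 ≥ 10
  4y1 + 5y2 + 2y3 + 4y4 ≥ 13
  y1, y2, y3, y4 ≥ 0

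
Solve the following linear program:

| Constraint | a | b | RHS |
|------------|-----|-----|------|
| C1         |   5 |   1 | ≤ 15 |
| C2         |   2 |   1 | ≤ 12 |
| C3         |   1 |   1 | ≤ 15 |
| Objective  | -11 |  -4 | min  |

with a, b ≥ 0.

Evaluate the objective at each vertex of the feasible region:
  z(0, 0) = 0
  z(3, 0) = -33
  z(1, 10) = -51  ←
  z(0, 12) = -48
The minimum is at a = 1, b = 10.

a = 1, b = 10, z = -51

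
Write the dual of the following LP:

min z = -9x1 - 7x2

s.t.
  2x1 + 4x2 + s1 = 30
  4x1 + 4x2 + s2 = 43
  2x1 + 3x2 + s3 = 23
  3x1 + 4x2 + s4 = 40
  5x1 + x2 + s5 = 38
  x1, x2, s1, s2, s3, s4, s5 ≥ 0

Primal min cᵀx s.t. Ax ≤ b, x ≥ 0  →  Dual max −bᵀy s.t. Aᵀy ≥ −c, y ≥ 0.

Maximize: z = -30y1 - 43y2 - 23y3 - 40y4 - 38y5

Subject to:
  2y1 + 4y2 + 2y3 + 3y4 + 5y5 ≥ 9
  4y1 + 4y2 + 3y3 + 4y4 + y5 ≥ 7
  y1, y2, y3, y4, y5 ≥ 0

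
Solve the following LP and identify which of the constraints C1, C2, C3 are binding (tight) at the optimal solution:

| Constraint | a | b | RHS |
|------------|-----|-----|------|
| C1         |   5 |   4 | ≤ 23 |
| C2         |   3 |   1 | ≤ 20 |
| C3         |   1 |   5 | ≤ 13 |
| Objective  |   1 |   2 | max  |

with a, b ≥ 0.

At a = 3, b = 2, compute slack b - a·x for each constraint:
  C1: 23 − 23 = 0  (binding)
  C2: 20 − 11 = 9  (slack)
  C3: 13 − 13 = 0  (binding)

Optimal: a = 3, b = 2
Binding: C1, C3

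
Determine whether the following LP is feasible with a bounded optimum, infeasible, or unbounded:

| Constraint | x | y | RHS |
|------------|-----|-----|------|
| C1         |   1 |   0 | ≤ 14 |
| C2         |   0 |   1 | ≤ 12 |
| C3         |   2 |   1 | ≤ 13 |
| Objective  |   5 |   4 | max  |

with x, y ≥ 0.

Feasible with a bounded optimal solution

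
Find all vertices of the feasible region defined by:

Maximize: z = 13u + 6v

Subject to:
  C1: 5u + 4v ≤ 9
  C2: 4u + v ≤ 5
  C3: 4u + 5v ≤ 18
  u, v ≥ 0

(0, 0), (1.25, 0), (1, 1), (0, 2.25)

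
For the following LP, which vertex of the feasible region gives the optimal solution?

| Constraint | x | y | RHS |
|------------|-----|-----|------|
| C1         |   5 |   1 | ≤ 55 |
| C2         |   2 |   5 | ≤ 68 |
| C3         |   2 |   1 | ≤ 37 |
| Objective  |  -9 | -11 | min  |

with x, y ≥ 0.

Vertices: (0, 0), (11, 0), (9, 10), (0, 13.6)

Evaluate the objective at each vertex of the feasible region:
  z(0, 0) = 0
  z(11, 0) = -99
  z(9, 10) = -191  ←
  z(0, 13.6) = -149.6
The minimum is at x = 9, y = 10.

(9, 10)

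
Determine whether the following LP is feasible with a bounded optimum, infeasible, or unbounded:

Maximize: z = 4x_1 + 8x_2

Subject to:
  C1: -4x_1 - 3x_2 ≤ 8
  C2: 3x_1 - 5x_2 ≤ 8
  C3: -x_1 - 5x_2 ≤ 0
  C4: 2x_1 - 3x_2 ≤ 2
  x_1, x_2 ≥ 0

Unbounded (objective can increase without bound)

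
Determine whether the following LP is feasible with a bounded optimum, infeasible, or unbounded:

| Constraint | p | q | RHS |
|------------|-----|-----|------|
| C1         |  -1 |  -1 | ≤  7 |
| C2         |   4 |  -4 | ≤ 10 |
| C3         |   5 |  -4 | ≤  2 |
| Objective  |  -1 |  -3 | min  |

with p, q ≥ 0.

Unbounded (objective can decrease without bound)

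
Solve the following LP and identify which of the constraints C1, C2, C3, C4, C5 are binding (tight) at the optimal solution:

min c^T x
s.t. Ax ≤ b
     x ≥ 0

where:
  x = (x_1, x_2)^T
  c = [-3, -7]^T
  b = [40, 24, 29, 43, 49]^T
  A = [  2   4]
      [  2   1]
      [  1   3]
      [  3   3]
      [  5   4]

At x_1 = 2, x_2 = 9, compute slack b - a·x for each constraint:
  C1: 40 − 40 = 0  (binding)
  C2: 24 − 13 = 11  (slack)
  C3: 29 − 29 = 0  (binding)
  C4: 43 − 33 = 10  (slack)
  C5: 49 − 46 = 3  (slack)

Optimal: x_1 = 2, x_2 = 9
Binding: C1, C3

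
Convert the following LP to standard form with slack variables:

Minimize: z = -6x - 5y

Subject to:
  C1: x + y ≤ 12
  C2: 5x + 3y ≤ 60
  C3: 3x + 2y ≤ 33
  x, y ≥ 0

min z = -6x - 5y

s.t.
  x + y + s1 = 12
  5x + 3y + s2 = 60
  3x + 2y + s3 = 33
  x, y, s1, s2, s3 ≥ 0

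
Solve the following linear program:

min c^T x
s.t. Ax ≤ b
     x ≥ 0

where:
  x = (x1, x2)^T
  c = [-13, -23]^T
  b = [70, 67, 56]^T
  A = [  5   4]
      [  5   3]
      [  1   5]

Evaluate the objective at each vertex of the feasible region:
  z(0, 0) = 0
  z(13.4, 0) = -174.2
  z(11.6, 3) = -219.8
  z(6, 10) = -308  ←
  z(0, 11.2) = -257.6
The minimum is at x1 = 6, x2 = 10.

x1 = 6, x2 = 10, z = -308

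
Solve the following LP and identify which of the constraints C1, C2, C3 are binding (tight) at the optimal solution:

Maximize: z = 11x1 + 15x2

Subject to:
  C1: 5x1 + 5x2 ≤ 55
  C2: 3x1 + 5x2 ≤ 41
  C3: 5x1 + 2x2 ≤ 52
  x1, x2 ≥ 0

At x1 = 7, x2 = 4, compute slack b - a·x for each constraint:
  C1: 55 − 55 = 0  (binding)
  C2: 41 − 41 = 0  (binding)
  C3: 52 − 43 = 9  (slack)

Optimal: x1 = 7, x2 = 4
Binding: C1, C2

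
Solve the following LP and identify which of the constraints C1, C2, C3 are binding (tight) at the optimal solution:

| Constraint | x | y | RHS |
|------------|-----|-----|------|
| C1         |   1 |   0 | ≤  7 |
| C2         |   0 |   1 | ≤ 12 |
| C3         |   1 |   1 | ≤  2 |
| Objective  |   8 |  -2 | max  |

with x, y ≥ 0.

At x = 2, y = 0, compute slack b - a·x for each constraint:
  C1: 7 − 2 = 5  (slack)
  C2: 12 − 0 = 12  (slack)
  C3: 2 − 2 = 0  (binding)

Optimal: x = 2, y = 0
Binding: C3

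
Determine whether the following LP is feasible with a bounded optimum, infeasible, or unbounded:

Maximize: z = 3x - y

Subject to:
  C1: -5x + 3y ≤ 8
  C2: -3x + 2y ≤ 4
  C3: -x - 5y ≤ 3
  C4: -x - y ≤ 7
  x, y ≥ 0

Unbounded (objective can increase without bound)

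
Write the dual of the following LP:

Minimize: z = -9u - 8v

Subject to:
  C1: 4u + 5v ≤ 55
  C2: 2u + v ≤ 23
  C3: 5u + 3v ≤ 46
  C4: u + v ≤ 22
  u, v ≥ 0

Primal min cᵀx s.t. Ax ≤ b, x ≥ 0  →  Dual max −bᵀy s.t. Aᵀy ≥ −c, y ≥ 0.

Maximize: z = -55y1 - 23y2 - 46y3 - 22y4

Subject to:
  4y1 + 2y2 + 5y3 + y4 ≥ 9
  5y1 + y2 + 3y3 + y4 ≥ 8
  y1, y2, y3, y4 ≥ 0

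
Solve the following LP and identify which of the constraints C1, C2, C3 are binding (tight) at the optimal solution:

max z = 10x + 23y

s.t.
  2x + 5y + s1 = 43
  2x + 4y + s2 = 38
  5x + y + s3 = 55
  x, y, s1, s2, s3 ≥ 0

At x = 9, y = 5, compute slack b - a·x for each constraint:
  C1: 43 − 43 = 0  (binding)
  C2: 38 − 38 = 0  (binding)
  C3: 55 − 50 = 5  (slack)

Optimal: x = 9, y = 5
Binding: C1, C2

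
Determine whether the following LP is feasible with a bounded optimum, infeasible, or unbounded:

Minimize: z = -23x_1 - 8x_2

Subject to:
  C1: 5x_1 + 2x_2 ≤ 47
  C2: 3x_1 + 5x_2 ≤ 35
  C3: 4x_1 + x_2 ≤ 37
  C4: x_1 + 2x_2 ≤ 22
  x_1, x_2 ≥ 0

Feasible with a bounded optimal solution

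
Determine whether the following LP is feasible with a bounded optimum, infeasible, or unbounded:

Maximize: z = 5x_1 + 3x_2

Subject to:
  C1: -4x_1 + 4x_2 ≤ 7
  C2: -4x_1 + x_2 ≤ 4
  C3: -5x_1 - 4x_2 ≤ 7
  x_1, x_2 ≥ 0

Unbounded (objective can increase without bound)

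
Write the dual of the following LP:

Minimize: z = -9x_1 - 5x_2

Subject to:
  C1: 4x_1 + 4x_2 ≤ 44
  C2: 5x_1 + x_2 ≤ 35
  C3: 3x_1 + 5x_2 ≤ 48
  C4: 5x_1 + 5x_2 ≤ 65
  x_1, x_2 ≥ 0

Primal min cᵀx s.t. Ax ≤ b, x ≥ 0  →  Dual max −bᵀy s.t. Aᵀy ≥ −c, y ≥ 0.

Maximize: z = -44y1 - 35y2 - 48y3 - 65y4

Subject to:
  4y1 + 5y2 + 3y3 + 5y4 ≥ 9
  4y1 + y2 + 5y3 + 5y4 ≥ 5
  y1, y2, y3, y4 ≥ 0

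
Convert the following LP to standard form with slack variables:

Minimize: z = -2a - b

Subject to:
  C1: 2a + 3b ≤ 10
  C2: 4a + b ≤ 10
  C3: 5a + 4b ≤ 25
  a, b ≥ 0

min z = -2a - b

s.t.
  2a + 3b + s1 = 10
  4a + b + s2 = 10
  5a + 4b + s3 = 25
  a, b, s1, s2, s3 ≥ 0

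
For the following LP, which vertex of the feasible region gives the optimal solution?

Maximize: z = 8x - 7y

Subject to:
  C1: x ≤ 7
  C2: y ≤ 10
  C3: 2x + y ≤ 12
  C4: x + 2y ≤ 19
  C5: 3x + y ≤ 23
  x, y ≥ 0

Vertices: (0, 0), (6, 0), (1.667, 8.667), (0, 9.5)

Evaluate the objective at each vertex of the feasible region:
  z(0, 0) = 0
  z(6, 0) = 48  ←
  z(1.667, 8.667) = -47.33
  z(0, 9.5) = -66.5
The maximum is at x = 6, y = 0.

(6, 0)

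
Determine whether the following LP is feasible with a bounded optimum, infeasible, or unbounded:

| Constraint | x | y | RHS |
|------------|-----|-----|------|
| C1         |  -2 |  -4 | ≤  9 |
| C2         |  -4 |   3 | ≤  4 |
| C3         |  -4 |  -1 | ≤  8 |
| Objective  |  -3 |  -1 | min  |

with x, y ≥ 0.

Unbounded (objective can decrease without bound)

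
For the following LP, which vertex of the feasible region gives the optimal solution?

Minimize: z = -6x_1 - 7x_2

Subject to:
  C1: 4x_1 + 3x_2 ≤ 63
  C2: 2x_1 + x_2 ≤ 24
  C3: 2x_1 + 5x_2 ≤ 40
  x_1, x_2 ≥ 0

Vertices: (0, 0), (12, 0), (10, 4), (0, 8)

Evaluate the objective at each vertex of the feasible region:
  z(0, 0) = 0
  z(12, 0) = -72
  z(10, 4) = -88  ←
  z(0, 8) = -56
The minimum is at x_1 = 10, x_2 = 4.

(10, 4)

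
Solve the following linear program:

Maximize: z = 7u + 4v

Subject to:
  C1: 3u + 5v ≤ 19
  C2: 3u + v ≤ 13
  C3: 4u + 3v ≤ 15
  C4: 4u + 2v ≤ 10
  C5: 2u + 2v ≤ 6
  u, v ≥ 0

Evaluate the objective at each vertex of the feasible region:
  z(0, 0) = 0
  z(2.5, 0) = 17.5
  z(2, 1) = 18  ←
  z(0, 3) = 12
The maximum is at u = 2, v = 1.

u = 2, v = 1, z = 18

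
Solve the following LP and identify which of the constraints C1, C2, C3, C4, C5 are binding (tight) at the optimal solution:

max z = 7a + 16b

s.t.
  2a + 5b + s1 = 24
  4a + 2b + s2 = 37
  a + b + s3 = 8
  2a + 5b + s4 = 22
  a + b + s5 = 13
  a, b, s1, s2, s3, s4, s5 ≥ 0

At a = 6, b = 2, compute slack b - a·x for each constraint:
  C1: 24 − 22 = 2  (slack)
  C2: 37 − 28 = 9  (slack)
  C3: 8 − 8 = 0  (binding)
  C4: 22 − 22 = 0  (binding)
  C5: 13 − 8 = 5  (slack)

Optimal: a = 6, b = 2
Binding: C3, C4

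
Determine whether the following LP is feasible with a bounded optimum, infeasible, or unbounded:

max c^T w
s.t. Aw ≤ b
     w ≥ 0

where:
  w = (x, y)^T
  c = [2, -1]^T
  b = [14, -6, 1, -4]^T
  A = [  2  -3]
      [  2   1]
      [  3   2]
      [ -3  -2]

Infeasible (no feasible solution exists)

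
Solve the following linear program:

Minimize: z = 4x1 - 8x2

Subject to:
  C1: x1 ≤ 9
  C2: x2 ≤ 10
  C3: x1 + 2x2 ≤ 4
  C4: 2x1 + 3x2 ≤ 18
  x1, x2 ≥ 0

Evaluate the objective at each vertex of the feasible region:
  z(0, 0) = 0
  z(4, 0) = 16
  z(0, 2) = -16  ←
The minimum is at x1 = 0, x2 = 2.

x1 = 0, x2 = 2, z = -16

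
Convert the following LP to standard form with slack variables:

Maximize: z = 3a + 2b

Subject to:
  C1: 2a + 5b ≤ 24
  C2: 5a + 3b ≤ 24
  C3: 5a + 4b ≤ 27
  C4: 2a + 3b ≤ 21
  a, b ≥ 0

max z = 3a + 2b

s.t.
  2a + 5b + s1 = 24
  5a + 3b + s2 = 24
  5a + 4b + s3 = 27
  2a + 3b + s4 = 21
  a, b, s1, s2, s3, s4 ≥ 0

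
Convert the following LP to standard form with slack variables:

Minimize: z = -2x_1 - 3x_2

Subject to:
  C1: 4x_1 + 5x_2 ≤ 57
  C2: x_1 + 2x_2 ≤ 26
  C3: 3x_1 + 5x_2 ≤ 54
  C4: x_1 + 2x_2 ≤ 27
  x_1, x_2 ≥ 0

min z = -2x_1 - 3x_2

s.t.
  4x_1 + 5x_2 + s1 = 57
  x_1 + 2x_2 + s2 = 26
  3x_1 + 5x_2 + s3 = 54
  x_1 + 2x_2 + s4 = 27
  x_1, x_2, s1, s2, s3, s4 ≥ 0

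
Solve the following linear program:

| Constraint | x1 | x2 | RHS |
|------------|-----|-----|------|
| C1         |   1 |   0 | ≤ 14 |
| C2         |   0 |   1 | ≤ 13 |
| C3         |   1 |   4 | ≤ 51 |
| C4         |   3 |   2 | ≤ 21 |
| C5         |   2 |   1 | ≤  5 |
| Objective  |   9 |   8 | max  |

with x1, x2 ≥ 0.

Evaluate the objective at each vertex of the feasible region:
  z(0, 0) = 0
  z(2.5, 0) = 22.5
  z(0, 5) = 40  ←
The maximum is at x1 = 0, x2 = 5.

x1 = 0, x2 = 5, z = 40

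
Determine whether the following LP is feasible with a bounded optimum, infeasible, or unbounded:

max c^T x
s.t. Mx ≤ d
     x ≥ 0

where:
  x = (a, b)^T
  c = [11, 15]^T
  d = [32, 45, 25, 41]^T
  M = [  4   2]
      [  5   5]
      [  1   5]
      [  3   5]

Feasible with a bounded optimal solution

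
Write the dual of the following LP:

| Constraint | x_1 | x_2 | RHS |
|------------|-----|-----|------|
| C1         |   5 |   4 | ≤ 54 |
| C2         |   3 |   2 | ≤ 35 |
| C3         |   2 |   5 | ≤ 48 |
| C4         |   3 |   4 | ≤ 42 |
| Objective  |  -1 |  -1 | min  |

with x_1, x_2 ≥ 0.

Primal min cᵀx s.t. Ax ≤ b, x ≥ 0  →  Dual max −bᵀy s.t. Aᵀy ≥ −c, y ≥ 0.

Maximize: z = -54y1 - 35y2 - 48y3 - 42y4

Subject to:
  5y1 + 3y2 + 2y3 + 3y4 ≥ 1
  4y1 + 2y2 + 5y3 + 4y4 ≥ 1
  y1, y2, y3, y4 ≥ 0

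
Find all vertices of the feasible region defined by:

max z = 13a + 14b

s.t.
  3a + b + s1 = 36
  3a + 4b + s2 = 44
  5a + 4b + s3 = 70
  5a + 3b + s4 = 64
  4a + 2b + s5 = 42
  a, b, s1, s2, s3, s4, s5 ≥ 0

(0, 0), (10.5, 0), (8, 5), (0, 11)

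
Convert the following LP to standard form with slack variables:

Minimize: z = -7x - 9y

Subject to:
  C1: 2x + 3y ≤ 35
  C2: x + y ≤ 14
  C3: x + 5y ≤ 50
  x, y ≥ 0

min z = -7x - 9y

s.t.
  2x + 3y + s1 = 35
  x + y + s2 = 14
  x + 5y + s3 = 50
  x, y, s1, s2, s3 ≥ 0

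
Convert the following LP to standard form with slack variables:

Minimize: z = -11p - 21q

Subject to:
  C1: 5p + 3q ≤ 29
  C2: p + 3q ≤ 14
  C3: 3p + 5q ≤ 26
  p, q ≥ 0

min z = -11p - 21q

s.t.
  5p + 3q + s1 = 29
  p + 3q + s2 = 14
  3p + 5q + s3 = 26
  p, q, s1, s2, s3 ≥ 0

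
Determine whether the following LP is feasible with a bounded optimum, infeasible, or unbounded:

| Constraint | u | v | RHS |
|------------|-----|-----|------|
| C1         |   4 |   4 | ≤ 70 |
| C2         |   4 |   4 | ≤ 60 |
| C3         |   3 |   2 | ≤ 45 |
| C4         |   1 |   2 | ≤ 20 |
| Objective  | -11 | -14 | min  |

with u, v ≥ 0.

Feasible with a bounded optimal solution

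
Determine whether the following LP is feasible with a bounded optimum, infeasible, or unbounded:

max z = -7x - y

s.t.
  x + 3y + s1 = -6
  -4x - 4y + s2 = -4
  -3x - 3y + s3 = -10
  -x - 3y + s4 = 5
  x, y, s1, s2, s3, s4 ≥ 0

Infeasible (no feasible solution exists)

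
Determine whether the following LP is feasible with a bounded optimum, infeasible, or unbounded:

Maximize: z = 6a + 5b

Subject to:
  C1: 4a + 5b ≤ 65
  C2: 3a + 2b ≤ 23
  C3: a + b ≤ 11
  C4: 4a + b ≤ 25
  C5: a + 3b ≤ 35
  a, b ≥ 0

Feasible with a bounded optimal solution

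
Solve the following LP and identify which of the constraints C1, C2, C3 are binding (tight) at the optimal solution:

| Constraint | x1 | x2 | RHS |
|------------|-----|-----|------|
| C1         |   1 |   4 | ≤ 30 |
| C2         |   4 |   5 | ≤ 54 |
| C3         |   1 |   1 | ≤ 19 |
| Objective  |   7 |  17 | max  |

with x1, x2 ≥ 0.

At x1 = 6, x2 = 6, compute slack b - a·x for each constraint:
  C1: 30 − 30 = 0  (binding)
  C2: 54 − 54 = 0  (binding)
  C3: 19 − 12 = 7  (slack)

Optimal: x1 = 6, x2 = 6
Binding: C1, C2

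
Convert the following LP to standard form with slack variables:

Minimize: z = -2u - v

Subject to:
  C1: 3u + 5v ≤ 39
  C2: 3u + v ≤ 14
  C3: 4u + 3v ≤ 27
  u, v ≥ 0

min z = -2u - v

s.t.
  3u + 5v + s1 = 39
  3u + v + s2 = 14
  4u + 3v + s3 = 27
  u, v, s1, s2, s3 ≥ 0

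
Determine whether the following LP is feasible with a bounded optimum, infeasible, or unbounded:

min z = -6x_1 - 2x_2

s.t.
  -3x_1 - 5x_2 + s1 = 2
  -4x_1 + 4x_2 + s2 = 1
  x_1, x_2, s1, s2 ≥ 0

Unbounded (objective can decrease without bound)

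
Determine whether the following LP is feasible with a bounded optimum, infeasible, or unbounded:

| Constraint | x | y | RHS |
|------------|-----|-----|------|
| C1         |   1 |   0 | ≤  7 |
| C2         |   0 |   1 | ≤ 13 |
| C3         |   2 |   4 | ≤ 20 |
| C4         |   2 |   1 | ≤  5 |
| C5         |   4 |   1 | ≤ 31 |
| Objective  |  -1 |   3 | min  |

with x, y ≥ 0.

Feasible with a bounded optimal solution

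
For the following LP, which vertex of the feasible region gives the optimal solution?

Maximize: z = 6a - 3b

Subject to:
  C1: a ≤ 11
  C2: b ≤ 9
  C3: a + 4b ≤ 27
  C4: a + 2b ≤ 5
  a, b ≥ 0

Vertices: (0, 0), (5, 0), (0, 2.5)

Evaluate the objective at each vertex of the feasible region:
  z(0, 0) = 0
  z(5, 0) = 30  ←
  z(0, 2.5) = -7.5
The maximum is at a = 5, b = 0.

(5, 0)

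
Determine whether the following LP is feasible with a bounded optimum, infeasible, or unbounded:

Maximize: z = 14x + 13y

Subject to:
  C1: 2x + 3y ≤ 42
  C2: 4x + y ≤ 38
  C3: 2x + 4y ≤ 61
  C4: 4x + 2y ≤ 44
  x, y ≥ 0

Feasible with a bounded optimal solution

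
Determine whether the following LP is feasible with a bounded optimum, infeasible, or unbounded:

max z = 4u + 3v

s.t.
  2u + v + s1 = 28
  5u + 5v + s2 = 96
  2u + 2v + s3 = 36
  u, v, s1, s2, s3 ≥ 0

Feasible with a bounded optimal solution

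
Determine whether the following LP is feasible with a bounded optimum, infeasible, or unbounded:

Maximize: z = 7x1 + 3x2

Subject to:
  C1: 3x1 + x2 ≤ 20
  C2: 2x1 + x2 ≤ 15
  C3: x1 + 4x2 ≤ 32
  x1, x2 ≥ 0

Feasible with a bounded optimal solution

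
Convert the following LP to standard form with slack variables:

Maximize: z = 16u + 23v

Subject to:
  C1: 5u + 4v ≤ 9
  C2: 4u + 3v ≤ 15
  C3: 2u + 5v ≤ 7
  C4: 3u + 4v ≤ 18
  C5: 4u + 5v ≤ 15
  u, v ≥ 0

max z = 16u + 23v

s.t.
  5u + 4v + s1 = 9
  4u + 3v + s2 = 15
  2u + 5v + s3 = 7
  3u + 4v + s4 = 18
  4u + 5v + s5 = 15
  u, v, s1, s2, s3, s4, s5 ≥ 0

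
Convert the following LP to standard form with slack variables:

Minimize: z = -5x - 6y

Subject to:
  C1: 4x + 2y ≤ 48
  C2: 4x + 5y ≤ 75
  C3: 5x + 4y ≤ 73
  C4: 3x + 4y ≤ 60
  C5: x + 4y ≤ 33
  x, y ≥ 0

min z = -5x - 6y

s.t.
  4x + 2y + s1 = 48
  4x + 5y + s2 = 75
  5x + 4y + s3 = 73
  3x + 4y + s4 = 60
  x + 4y + s5 = 33
  x, y, s1, s2, s3, s4, s5 ≥ 0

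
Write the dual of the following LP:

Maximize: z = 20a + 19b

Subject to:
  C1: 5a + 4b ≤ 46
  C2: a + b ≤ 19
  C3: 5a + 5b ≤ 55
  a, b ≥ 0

Primal max cᵀx s.t. Ax ≤ b, x ≥ 0  →  Dual min bᵀy s.t. Aᵀy ≥ c, y ≥ 0.

Minimize: z = 46y1 + 19y2 + 55y3

Subject to:
  5y1 + y2 + 5y3 ≥ 20
  4y1 + y2 + 5y3 ≥ 19
  y1, y2, y3 ≥ 0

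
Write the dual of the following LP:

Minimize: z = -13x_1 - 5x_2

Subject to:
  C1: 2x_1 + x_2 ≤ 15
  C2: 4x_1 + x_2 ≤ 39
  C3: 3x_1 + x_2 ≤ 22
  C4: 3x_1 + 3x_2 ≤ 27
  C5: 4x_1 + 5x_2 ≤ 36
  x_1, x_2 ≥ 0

Primal min cᵀx s.t. Ax ≤ b, x ≥ 0  →  Dual max −bᵀy s.t. Aᵀy ≥ −c, y ≥ 0.

Maximize: z = -15y1 - 39y2 - 22y3 - 27y4 - 36y5

Subject to:
  2y1 + 4y2 + 3y3 + 3y4 + 4y5 ≥ 13
  y1 + y2 + y3 + 3y4 + 5y5 ≥ 5
  y1, y2, y3, y4, y5 ≥ 0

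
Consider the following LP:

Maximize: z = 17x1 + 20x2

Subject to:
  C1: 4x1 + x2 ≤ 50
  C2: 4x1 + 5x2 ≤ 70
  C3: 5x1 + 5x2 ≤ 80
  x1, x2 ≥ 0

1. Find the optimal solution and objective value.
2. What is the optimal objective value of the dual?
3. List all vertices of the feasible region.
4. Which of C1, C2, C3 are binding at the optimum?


1. x1 = 10, x2 = 6, z = 290
2. 290
3. (0, 0), (12.5, 0), (11.33, 4.667), (10, 6), (0, 14)
4. C2, C3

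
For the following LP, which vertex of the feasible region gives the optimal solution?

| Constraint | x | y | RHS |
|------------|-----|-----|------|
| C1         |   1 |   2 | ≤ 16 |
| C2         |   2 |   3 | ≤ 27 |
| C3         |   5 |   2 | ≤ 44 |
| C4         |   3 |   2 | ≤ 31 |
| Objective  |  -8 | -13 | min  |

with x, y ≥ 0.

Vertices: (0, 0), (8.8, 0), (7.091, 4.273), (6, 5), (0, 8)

Evaluate the objective at each vertex of the feasible region:
  z(0, 0) = 0
  z(8.8, 0) = -70.4
  z(7.091, 4.273) = -112.3
  z(6, 5) = -113  ←
  z(0, 8) = -104
The minimum is at x = 6, y = 5.

(6, 5)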